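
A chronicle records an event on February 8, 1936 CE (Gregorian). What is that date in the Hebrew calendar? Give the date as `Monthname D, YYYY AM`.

Both dates share Julian Day Number 2428207; in the Hebrew calendar that is 15 Shevat 5696 AM.

Shevat 15, 5696 AM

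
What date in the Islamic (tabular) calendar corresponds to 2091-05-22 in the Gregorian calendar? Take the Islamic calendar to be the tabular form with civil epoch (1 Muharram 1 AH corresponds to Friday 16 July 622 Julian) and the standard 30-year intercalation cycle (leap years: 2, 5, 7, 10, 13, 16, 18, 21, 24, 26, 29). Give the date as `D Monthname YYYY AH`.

3 Dhu al-Hijjah 1514 AH

Julian Day Number of the source date = 2484924.
Converting JDN 2484924 to the tabular Islamic calendar gives 3 Dhu al-Hijjah 1514 AH.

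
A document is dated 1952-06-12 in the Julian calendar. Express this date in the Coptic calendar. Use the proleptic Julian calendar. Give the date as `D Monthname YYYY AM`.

18 Paoni 1668 AM

Both dates share Julian Day Number 2434189; in the Coptic calendar that is 18 Paoni 1668 AM.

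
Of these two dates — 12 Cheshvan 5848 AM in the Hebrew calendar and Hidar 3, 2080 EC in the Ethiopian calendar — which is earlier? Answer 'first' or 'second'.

first

Converting both to JDN: 2483632 vs 2483638; the smaller is the first.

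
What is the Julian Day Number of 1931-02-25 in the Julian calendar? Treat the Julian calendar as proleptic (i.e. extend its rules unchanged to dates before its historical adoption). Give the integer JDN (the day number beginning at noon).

Equivalently 10 March 1931 (Gregorian).
JDN 2451545 is 1 January 2000 CE (Gregorian); the target day is −25134 days from there, so JDN = 2426411.

2426411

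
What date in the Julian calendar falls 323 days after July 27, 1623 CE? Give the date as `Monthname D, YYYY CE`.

June 14, 1624 CE

Counting 323 days forward from JDN 2314066 reaches JDN 2314389, which is June 14, 1624 CE.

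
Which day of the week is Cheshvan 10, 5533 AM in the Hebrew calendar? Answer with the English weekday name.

Equivalently 6 November 1772 Gregorian, JDN 2368580.
2368580 ≡ 4 (mod 7); counting from Monday = 0 gives Friday.

Friday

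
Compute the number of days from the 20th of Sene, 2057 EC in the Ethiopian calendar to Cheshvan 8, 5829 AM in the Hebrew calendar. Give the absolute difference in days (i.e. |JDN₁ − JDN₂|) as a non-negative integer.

1225

First date → JDN 2475464; second date → JDN 2476689.
The interval is |2475464 − 2476689| = 1225 days.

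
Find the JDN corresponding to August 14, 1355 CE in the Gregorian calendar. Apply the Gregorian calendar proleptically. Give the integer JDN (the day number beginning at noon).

JDN 2400001 is 17 November 1858 CE (Gregorian), MJD 0; the target day is −183812 days from there, so JDN = 2216189.

2216189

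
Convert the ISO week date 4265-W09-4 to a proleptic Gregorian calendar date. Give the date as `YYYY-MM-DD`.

4265-03-02

ISO week 1 of 4265 is the week containing the first Thursday of 4265.
Week 9, day 4 (Thursday) lands on 4265-03-02.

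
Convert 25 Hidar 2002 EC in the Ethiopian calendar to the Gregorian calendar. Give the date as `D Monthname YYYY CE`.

4 December 2009 CE

Both dates share Julian Day Number 2455170; in the Gregorian calendar that is 4 December 2009 CE.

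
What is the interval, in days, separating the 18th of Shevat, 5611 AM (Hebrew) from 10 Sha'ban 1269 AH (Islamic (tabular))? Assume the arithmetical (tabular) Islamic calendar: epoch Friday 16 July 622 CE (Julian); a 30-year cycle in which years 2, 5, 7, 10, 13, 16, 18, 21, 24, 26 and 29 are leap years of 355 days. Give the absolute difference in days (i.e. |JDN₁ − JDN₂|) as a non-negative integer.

JDN of the first date = 2397144.
JDN of the second date = 2397993.
|2397993 − 2397144| = 849.

849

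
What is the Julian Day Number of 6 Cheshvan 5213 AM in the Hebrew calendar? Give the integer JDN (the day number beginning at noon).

2251693

In the proleptic Gregorian calendar the same day is 28 October 1452.
JDN 2299161 is 15 October 1582 CE (Gregorian); the target day is −47468 days from there, so JDN = 2251693.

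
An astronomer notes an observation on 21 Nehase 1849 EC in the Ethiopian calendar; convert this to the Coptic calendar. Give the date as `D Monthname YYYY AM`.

Both dates share Julian Day Number 2399553; in the Coptic calendar that is 21 Mesori 1573 AM.

21 Mesori 1573 AM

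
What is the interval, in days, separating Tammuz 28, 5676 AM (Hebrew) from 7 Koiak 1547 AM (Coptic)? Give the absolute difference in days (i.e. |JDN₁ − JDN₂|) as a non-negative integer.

31272

JDN of the first date = 2421074.
JDN of the second date = 2389802.
|2389802 − 2421074| = 31272.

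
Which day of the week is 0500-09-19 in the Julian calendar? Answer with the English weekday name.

Equivalently 21 September 500 Gregorian, JDN 1903945.
1903945 ≡ 1 (mod 7); counting from Monday = 0 gives Tuesday.

Tuesday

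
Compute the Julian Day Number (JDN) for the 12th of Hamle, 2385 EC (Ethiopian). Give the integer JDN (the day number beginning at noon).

2595288

In the Gregorian calendar the same day is 22 July 2393.
JDN 2451545 is 1 January 2000 CE (Gregorian); the target day is +143743 days from there, so JDN = 2595288.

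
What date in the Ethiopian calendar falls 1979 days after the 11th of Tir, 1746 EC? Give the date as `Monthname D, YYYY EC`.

Counting 1979 days forward from JDN 2361712 reaches JDN 2363691, which is Sene 14, 1751 EC.

Sene 14, 1751 EC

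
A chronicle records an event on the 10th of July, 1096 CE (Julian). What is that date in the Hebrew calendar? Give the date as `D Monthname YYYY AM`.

The source date corresponds to 16 July 1096 in the proleptic Gregorian calendar (JDN 2121563).
That day falls on 17 Tammuz 4856 AM in the Hebrew calendar.

17 Tammuz 4856 AM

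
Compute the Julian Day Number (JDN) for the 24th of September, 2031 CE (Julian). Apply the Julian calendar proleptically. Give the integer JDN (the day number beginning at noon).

Equivalently 7 October 2031 (Gregorian).
JDN 2400001 is 17 November 1858 CE (Gregorian), MJD 0; the target day is +63146 days from there, so JDN = 2463147.

2463147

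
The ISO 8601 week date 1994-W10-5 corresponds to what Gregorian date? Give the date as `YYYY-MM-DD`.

1994-03-11

ISO week 1 of 1994 is the week containing the first Thursday of 1994.
Week 10, day 5 (Friday) lands on 1994-03-11.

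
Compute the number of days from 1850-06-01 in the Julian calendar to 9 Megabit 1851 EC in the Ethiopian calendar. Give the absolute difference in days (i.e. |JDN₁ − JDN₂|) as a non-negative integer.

JDN of the first date = 2396922.
JDN of the second date = 2400121.
|2400121 − 2396922| = 3199.

3199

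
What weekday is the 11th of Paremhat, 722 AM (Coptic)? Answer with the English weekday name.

Equivalently 13 March 1006 Gregorian, JDN 2088565.
Since JDN mod 7 = 3 (0 = Monday), the day is Thursday.

Thursday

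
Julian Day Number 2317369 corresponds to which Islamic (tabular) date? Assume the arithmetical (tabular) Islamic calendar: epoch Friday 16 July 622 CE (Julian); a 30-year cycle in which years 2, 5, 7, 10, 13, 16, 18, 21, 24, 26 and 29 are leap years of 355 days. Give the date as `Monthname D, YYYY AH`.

Safar 4, 1042 AH

JDN 2317369 is 21 August 1632 in the Gregorian calendar.
In the tabular Islamic calendar that day is Safar 4, 1042 AH.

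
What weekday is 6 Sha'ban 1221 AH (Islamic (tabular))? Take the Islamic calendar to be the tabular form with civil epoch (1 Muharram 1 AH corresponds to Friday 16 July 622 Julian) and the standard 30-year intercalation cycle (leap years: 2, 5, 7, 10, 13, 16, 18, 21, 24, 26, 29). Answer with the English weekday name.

Sunday

Equivalently 19 October 1806 Gregorian, JDN 2380979.
Since JDN mod 7 = 6 (0 = Monday), the day is Sunday.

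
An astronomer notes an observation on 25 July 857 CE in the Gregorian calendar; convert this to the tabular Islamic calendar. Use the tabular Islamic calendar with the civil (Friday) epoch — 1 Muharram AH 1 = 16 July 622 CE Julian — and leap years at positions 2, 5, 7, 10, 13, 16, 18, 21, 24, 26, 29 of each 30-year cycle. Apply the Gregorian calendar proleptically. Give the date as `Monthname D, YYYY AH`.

Rabi' al-Awwal 24, 243 AH

Julian Day Number of the source date = 2034279.
Converting JDN 2034279 to the tabular Islamic calendar gives 24 Rabi' al-Awwal 243 AH.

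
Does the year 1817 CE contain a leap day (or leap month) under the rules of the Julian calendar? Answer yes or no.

1817 mod 4 = 1, so it is a common year in the Julian calendar.

no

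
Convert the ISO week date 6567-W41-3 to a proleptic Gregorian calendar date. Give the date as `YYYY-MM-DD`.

ISO week 1 of 6567 is the week containing the first Thursday of 6567.
Week 41, day 3 (Wednesday) lands on 6567-10-07.

6567-10-07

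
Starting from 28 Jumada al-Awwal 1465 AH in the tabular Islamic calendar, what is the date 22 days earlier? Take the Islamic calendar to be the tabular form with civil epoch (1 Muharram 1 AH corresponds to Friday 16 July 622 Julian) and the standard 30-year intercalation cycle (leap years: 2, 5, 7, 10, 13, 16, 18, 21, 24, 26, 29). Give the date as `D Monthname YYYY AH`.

The starting date is JDN 2467378; 2467378 − 22 = 2467356.
JDN 2467356 corresponds to 6 Jumada al-Awwal 1465 AH.

6 Jumada al-Awwal 1465 AH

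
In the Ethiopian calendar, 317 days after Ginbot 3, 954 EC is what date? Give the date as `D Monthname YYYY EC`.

JDN of Ginbot 3, 954 EC = 2072546.
2072546 + 317 = 2072863.
JDN 2072863 in the Ethiopian calendar is 15 Megabit 955 EC.

15 Megabit 955 EC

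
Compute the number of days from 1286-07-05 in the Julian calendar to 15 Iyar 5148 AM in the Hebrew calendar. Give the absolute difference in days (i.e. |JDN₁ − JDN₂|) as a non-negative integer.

JDN of the first date = 2190955.
JDN of the second date = 2228138.
|2228138 − 2190955| = 37183.

37183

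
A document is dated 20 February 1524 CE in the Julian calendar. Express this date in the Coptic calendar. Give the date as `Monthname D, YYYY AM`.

Julian Day Number of the source date = 2277749.
Converting JDN 2277749 to the Coptic calendar gives 25 Meshir 1240 AM.

Meshir 25, 1240 AM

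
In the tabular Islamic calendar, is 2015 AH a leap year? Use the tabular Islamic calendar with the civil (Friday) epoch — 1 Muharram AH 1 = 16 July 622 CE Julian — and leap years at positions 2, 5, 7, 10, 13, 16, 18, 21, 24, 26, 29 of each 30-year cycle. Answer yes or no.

Year 2015 AH is year 5 of its 30-year cycle; leap positions are 2, 5, 7, 10, 13, 16, 18, 21, 24, 26, 29, so it is a leap year (355 days).

yes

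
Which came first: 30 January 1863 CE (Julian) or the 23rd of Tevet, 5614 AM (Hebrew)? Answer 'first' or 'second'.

The two dates have Julian Day Numbers 2401548 and 2398242 respectively.
Since 2398242 < 2401548, the second date comes first.

second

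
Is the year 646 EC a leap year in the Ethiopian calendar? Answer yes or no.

646 mod 4 = 2; in the Ethiopian calendar a year is leap when year mod 4 = 3, so it is a common year.

no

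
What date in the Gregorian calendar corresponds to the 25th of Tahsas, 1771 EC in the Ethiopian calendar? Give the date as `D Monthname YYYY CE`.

1 January 1779 CE

Both dates share Julian Day Number 2370827; in the Gregorian calendar that is 1 January 1779 CE.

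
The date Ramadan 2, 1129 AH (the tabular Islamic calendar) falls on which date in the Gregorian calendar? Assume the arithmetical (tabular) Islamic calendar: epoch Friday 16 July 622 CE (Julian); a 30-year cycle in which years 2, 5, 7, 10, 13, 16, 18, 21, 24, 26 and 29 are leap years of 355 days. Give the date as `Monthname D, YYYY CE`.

August 10, 1717 CE

Both dates share Julian Day Number 2348403; in the Gregorian calendar that is 10 August 1717 CE.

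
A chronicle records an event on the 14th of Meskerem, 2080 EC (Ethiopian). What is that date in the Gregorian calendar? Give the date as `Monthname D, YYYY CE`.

Both dates share Julian Day Number 2483589; in the Gregorian calendar that is 25 September 2087 CE.

September 25, 2087 CE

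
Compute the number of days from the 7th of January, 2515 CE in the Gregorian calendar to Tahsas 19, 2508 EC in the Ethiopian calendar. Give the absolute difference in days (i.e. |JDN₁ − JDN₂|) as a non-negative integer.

360

First date → JDN 2639651; second date → JDN 2640011.
The interval is |2639651 − 2640011| = 360 days.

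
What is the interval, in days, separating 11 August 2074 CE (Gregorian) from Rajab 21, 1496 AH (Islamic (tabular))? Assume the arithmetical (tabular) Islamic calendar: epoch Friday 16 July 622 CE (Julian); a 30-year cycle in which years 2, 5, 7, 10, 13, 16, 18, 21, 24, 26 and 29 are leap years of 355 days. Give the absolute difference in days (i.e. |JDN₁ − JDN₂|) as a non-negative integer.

First date → JDN 2478796; second date → JDN 2478415.
The interval is |2478796 − 2478415| = 381 days.

381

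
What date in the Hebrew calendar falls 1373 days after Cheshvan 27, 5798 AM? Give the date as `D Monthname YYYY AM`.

12 Av 5801 AM

Counting 1373 days forward from JDN 2465368 reaches JDN 2466741, which is 12 Av 5801 AM.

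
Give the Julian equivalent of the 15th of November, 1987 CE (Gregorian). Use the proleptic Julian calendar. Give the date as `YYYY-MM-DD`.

At this point the Julian calendar is 13 days behind the Gregorian.
15 November 1987 Gregorian − 13 days → 2 November 1987 Julian.

1987-11-02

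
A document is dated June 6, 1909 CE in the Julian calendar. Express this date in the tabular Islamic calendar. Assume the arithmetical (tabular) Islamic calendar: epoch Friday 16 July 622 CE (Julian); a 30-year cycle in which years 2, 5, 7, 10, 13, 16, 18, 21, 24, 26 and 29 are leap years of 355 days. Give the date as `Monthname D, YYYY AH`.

The source date corresponds to 19 June 1909 in the Gregorian calendar (JDN 2418477).
That day falls on 30 Jumada al-Awwal 1327 AH in the tabular Islamic calendar.

Jumada al-Awwal 30, 1327 AH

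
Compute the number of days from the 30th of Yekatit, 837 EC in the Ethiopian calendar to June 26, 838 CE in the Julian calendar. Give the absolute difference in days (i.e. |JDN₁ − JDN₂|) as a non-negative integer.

First date → JDN 2029749; second date → JDN 2027314.
The interval is |2029749 − 2027314| = 2435 days.

2435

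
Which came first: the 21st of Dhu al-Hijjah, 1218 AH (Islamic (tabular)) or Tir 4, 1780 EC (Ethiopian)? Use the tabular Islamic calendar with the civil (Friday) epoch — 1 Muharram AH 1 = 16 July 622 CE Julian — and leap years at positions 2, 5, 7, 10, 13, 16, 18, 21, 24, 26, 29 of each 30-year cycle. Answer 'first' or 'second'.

second

First date → JDN 2380049; second date → JDN 2374124.
JDN 2374124 < JDN 2380049, so the second date is earlier.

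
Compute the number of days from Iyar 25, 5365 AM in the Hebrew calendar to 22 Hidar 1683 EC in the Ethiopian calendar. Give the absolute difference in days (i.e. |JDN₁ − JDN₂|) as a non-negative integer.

31245

JDN of the first date = 2307407.
JDN of the second date = 2338652.
|2338652 − 2307407| = 31245.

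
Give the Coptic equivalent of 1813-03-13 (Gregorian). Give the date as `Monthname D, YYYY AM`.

Paremhat 5, 1529 AM

Both dates share Julian Day Number 2383316; in the Coptic calendar that is 5 Paremhat 1529 AM.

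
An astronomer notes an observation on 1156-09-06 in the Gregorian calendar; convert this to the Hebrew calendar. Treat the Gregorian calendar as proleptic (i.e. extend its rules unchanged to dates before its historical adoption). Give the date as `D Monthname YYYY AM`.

Julian Day Number of the source date = 2143529.
Converting JDN 2143529 to the Hebrew calendar gives 12 Elul 4916 AM.

12 Elul 4916 AM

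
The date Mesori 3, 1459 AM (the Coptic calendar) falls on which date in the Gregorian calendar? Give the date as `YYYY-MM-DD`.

1743-08-07

Julian Day Number of the source date = 2357896.
Converting JDN 2357896 to the Gregorian calendar gives 7 August 1743 CE.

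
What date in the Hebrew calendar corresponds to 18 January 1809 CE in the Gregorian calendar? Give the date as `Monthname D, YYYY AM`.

Julian Day Number of the source date = 2381801.
Converting JDN 2381801 to the Hebrew calendar gives 1 Shevat 5569 AM.

Shevat 1, 5569 AM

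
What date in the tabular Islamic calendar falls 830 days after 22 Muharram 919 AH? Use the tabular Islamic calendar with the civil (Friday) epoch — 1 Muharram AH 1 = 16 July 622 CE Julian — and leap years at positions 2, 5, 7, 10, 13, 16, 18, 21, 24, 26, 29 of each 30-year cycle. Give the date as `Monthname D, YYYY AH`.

JDN of 22 Muharram 919 AH = 2273770.
2273770 + 830 = 2274600.
JDN 2274600 in the tabular Islamic calendar is Jumada al-Awwal 26, 921 AH.

Jumada al-Awwal 26, 921 AH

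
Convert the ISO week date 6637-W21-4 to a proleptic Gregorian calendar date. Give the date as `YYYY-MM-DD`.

ISO week 1 of 6637 is the week containing the first Thursday of 6637.
Week 21, day 4 (Thursday) lands on 6637-05-25.

6637-05-25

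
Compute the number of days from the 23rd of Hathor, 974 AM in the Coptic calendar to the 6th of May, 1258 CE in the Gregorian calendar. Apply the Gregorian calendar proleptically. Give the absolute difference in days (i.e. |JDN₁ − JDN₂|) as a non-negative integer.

First date → JDN 2180500; second date → JDN 2180661.
The interval is |2180500 − 2180661| = 161 days.

161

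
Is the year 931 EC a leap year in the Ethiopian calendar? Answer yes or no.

931 mod 4 = 3; in the Ethiopian calendar a year is leap when year mod 4 = 3, so it is a leap year.

yes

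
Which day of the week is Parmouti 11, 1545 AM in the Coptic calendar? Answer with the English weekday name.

Saturday

This is JDN 2389196 (18 April 1829 Gregorian).
JDN 2389196 mod 7 = 5, and JDN 0 was a Monday, so this is a Saturday.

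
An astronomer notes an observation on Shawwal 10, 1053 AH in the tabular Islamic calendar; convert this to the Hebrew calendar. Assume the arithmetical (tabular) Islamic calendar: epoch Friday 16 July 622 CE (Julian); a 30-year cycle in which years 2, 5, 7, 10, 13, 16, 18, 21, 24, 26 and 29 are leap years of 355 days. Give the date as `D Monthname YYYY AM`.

12 Tevet 5404 AM

Both dates share Julian Day Number 2321509; in the Hebrew calendar that is 12 Tevet 5404 AM.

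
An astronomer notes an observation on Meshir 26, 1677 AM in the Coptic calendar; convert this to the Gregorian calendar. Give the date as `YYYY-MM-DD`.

Both dates share Julian Day Number 2437364; in the Gregorian calendar that is 5 March 1961 CE.

1961-03-05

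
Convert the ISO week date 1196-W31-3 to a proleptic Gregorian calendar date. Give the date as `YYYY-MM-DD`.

ISO week 1 of 1196 is the week containing the first Thursday of 1196.
Week 31, day 3 (Wednesday) lands on 1196-07-31.

1196-07-31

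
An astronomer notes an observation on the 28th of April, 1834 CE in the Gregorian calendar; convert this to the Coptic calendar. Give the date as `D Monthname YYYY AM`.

Both dates share Julian Day Number 2391032; in the Coptic calendar that is 21 Parmouti 1550 AM.

21 Parmouti 1550 AM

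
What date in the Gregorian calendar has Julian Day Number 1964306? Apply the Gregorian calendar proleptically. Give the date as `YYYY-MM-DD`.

Counting from JDN 2299161 = 15 Oct 1582 gives an offset of -334855 days.

0665-12-26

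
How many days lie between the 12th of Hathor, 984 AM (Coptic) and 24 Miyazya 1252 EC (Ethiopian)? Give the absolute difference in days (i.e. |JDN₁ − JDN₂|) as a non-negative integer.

2760

JDN of the first date = 2184142.
JDN of the second date = 2181382.
|2181382 − 2184142| = 2760.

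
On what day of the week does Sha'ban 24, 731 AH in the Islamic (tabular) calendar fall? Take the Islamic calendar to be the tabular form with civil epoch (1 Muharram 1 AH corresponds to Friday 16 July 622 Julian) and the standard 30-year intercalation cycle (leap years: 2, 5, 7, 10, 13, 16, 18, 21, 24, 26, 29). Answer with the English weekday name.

Sunday

This is JDN 2207358 (10 June 1331 Gregorian).
JDN 2207358 mod 7 = 6, and JDN 0 was a Monday, so this is a Sunday.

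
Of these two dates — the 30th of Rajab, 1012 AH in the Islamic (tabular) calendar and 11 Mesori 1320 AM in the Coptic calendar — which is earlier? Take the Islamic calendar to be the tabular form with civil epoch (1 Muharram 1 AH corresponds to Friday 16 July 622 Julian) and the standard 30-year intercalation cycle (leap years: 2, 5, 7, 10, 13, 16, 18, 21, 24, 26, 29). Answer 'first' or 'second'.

The two dates have Julian Day Numbers 2306911 and 2307135 respectively.
Since 2306911 < 2307135, the first date comes first.

first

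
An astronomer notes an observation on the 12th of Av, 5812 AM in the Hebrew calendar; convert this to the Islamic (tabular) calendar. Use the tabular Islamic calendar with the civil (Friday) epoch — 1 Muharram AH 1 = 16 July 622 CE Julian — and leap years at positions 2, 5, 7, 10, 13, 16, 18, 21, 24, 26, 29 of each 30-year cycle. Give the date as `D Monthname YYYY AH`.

11 Dhu al-Hijjah 1474 AH

Both dates share Julian Day Number 2470757; in the tabular Islamic calendar that is 11 Dhu al-Hijjah 1474 AH.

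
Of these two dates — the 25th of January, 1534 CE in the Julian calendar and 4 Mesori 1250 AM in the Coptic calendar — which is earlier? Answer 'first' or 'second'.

Converting both to JDN: 2281376 vs 2281560; the smaller is the first.

first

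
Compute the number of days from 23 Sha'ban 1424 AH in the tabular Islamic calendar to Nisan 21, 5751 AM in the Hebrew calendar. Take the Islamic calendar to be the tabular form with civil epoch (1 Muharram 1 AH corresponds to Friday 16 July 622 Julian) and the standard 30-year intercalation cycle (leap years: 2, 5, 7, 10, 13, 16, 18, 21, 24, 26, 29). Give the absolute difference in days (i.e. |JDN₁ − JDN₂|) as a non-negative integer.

JDN of the first date = 2452933.
JDN of the second date = 2448352.
|2448352 − 2452933| = 4581.

4581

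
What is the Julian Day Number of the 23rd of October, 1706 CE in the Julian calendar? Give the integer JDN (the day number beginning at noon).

Equivalently 3 November 1706 (Gregorian).
JDN 2451545 is 1 January 2000 CE (Gregorian); the target day is −107075 days from there, so JDN = 2344470.

2344470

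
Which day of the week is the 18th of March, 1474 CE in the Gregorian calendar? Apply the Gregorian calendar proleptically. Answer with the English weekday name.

Since JDN mod 7 = 2 (0 = Monday), the day is Wednesday.

Wednesday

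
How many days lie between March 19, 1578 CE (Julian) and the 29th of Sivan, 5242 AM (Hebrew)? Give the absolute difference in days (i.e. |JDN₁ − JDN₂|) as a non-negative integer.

JDN of the first date = 2297500.
JDN of the second date = 2262525.
|2262525 − 2297500| = 34975.

34975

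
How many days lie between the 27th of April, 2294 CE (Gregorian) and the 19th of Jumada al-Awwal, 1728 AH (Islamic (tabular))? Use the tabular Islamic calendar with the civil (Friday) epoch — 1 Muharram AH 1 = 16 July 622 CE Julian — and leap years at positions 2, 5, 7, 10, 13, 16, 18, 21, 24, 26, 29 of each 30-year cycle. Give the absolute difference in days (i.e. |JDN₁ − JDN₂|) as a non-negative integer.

1524

JDN of the first date = 2559043.
JDN of the second date = 2560567.
|2560567 − 2559043| = 1524.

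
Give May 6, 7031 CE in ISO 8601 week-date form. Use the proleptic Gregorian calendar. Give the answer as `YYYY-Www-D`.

7031-W18-5

The weekday is Friday (ISO weekday 5).
That Friday belongs to ISO week 18 of ISO year 7031.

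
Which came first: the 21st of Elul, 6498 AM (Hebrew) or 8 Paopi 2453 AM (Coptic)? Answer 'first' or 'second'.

First date → JDN 2721363; second date → JDN 2720660.
JDN 2720660 < JDN 2721363, so the second date is earlier.

second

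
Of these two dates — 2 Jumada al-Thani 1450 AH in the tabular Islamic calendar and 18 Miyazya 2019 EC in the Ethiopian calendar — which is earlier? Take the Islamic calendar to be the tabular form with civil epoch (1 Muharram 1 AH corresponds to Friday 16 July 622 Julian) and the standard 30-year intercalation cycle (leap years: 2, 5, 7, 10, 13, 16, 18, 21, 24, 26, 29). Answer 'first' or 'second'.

First date → JDN 2462066; second date → JDN 2461522.
JDN 2461522 < JDN 2462066, so the second date is earlier.

second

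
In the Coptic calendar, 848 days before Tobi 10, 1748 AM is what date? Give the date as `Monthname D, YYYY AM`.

Counting 848 days back from JDN 2463251 reaches JDN 2462403, which is Thout 13, 1746 AM.

Thout 13, 1746 AM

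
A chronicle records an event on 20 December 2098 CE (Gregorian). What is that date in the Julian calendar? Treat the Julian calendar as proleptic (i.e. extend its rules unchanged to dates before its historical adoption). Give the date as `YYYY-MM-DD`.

2098-12-07

At this point the Julian calendar is 13 days behind the Gregorian.
20 December 2098 Gregorian − 13 days → 7 December 2098 Julian.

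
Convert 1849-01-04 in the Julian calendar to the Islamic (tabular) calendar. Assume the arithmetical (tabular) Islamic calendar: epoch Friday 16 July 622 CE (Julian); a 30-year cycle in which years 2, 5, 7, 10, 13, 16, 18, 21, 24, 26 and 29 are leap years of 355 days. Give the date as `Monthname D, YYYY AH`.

Julian Day Number of the source date = 2396409.
Converting JDN 2396409 to the tabular Islamic calendar gives 21 Safar 1265 AH.

Safar 21, 1265 AH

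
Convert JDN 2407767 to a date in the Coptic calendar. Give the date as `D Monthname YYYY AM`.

JDN 2407767 is 21 February 1880 in the Gregorian calendar.
In the Coptic calendar that day is 14 Meshir 1596 AM.

14 Meshir 1596 AM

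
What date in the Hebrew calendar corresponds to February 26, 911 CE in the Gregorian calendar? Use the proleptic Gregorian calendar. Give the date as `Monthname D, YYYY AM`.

Both dates share Julian Day Number 2053852; in the Hebrew calendar that is 20 Adar 4671 AM.

Adar 20, 4671 AM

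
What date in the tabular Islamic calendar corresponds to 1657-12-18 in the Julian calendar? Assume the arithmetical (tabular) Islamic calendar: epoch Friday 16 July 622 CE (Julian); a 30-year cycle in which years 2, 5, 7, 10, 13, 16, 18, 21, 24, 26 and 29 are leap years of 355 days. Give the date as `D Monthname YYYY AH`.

22 Rabi' al-Awwal 1068 AH

Both dates share Julian Day Number 2326629; in the tabular Islamic calendar that is 22 Rabi' al-Awwal 1068 AH.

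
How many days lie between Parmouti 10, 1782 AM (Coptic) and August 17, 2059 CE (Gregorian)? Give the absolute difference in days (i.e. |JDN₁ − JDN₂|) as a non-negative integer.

JDN of the first date = 2475759.
JDN of the second date = 2473323.
|2473323 − 2475759| = 2436.

2436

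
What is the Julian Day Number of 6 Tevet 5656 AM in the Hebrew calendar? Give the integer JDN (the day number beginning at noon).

Equivalently 23 December 1895 (Gregorian).
JDN 2400001 is 17 November 1858 CE (Gregorian), MJD 0; the target day is +13550 days from there, so JDN = 2413551.

2413551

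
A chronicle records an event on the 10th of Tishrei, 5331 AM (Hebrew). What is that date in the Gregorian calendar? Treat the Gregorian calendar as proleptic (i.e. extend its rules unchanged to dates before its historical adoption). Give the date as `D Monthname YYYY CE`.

Julian Day Number of the source date = 2294752.
Converting JDN 2294752 to the Gregorian calendar gives 19 September 1570 CE.

19 September 1570 CE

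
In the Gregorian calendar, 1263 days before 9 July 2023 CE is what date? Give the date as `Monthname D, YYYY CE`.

The starting date is JDN 2460135; 2460135 − 1263 = 2458872.
JDN 2458872 corresponds to January 23, 2020 CE.

January 23, 2020 CE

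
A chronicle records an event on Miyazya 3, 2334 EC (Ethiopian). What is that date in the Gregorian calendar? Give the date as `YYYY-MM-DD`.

2342-04-14

Julian Day Number of the source date = 2576561.
Converting JDN 2576561 to the Gregorian calendar gives 14 April 2342 CE.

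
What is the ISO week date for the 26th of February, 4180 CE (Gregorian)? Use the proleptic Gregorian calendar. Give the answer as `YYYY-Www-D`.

The weekday is Saturday (ISO weekday 6).
That Saturday belongs to ISO week 8 of ISO year 4180.

4180-W08-6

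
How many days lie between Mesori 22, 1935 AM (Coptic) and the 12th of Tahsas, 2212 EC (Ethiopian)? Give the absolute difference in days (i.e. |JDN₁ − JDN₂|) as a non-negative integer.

JDN of the first date = 2531774.
JDN of the second date = 2531890.
|2531890 − 2531774| = 116.

116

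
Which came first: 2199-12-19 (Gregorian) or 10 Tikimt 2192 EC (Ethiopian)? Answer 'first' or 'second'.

Converting both to JDN: 2524581 vs 2524523; the smaller is the second.

second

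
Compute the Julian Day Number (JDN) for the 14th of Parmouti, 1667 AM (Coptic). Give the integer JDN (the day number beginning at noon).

2433759

In the Gregorian calendar the same day is 22 April 1951.
JDN 2400001 is 17 November 1858 CE (Gregorian), MJD 0; the target day is +33758 days from there, so JDN = 2433759.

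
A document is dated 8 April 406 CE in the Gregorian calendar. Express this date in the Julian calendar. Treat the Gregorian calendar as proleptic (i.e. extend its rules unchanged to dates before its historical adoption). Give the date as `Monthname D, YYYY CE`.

April 7, 406 CE

At this point the Julian calendar is 1 day behind the Gregorian.
8 April 406 Gregorian − 1 day → 7 April 406 Julian.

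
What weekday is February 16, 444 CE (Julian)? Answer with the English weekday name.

Wednesday

This is JDN 1883275 (17 February 444 Gregorian).
JDN 1883275 mod 7 = 2, and JDN 0 was a Monday, so this is a Wednesday.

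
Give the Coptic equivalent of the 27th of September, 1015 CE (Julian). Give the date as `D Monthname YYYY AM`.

29 Thout 732 AM

Julian Day Number of the source date = 2092056.
Converting JDN 2092056 to the Coptic calendar gives 29 Thout 732 AM.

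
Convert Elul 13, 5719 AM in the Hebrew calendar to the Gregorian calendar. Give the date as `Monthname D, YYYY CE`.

Julian Day Number of the source date = 2436828.
Converting JDN 2436828 to the Gregorian calendar gives 16 September 1959 CE.

September 16, 1959 CE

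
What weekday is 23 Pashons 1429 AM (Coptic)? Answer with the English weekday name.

In the Gregorian calendar this is 29 May 1713 (JDN 2346869).
2346869 ≡ 0 (mod 7); counting from Monday = 0 gives Monday.

Monday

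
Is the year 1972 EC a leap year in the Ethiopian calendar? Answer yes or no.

no

1972 mod 4 = 0; in the Ethiopian calendar a year is leap when year mod 4 = 3, so it is a common year.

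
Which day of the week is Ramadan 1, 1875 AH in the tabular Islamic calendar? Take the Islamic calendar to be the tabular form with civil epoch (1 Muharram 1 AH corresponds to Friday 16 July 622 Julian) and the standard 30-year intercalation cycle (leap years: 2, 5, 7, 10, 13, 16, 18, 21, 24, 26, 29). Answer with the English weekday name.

This is JDN 2612759 (22 May 2441 Gregorian).
JDN 2612759 mod 7 = 2, and JDN 0 was a Monday, so this is a Wednesday.

Wednesday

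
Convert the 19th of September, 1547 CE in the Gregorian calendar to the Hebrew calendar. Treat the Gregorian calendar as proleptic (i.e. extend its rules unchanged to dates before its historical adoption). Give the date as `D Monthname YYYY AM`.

24 Elul 5307 AM

Julian Day Number of the source date = 2286351.
Converting JDN 2286351 to the Hebrew calendar gives 24 Elul 5307 AM.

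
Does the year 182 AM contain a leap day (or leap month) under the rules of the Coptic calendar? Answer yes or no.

182 mod 4 = 2; in the Coptic calendar a year is leap when year mod 4 = 3, so it is a common year.

no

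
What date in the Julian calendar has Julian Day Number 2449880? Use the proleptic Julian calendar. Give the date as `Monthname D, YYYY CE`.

May 29, 1995 CE

The Gregorian equivalent of JDN 2449880 is 11 June 1995.
In the Julian calendar that day is May 29, 1995 CE.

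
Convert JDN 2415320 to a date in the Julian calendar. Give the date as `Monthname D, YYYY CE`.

October 14, 1900 CE

JDN 2415320 is 27 October 1900 in the Gregorian calendar.
In the Julian calendar that day is October 14, 1900 CE.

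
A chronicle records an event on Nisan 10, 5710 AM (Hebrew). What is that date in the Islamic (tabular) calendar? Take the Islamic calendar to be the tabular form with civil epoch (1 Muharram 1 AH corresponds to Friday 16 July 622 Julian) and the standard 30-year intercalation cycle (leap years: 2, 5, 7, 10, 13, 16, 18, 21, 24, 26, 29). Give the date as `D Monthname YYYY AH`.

8 Jumada al-Thani 1369 AH

Both dates share Julian Day Number 2433369; in the tabular Islamic calendar that is 8 Jumada al-Thani 1369 AH.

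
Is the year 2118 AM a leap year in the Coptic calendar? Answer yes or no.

2118 mod 4 = 2; in the Coptic calendar a year is leap when year mod 4 = 3, so it is a common year.

no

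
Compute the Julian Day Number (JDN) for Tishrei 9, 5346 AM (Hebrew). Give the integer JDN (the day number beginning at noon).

2300244

In the Gregorian calendar the same day is 2 October 1585.
JDN 2400001 is 17 November 1858 CE (Gregorian), MJD 0; the target day is −99757 days from there, so JDN = 2300244.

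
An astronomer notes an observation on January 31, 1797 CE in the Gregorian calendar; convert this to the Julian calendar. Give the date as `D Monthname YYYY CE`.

20 January 1797 CE

For dates in this range the Gregorian date is 11 days ahead of the Julian.
31 January 1797 Gregorian − 11 days → 20 January 1797 Julian.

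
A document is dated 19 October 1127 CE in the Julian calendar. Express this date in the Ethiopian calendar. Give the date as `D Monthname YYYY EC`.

21 Tikimt 1120 EC

Both dates share Julian Day Number 2132986; in the Ethiopian calendar that is 21 Tikimt 1120 EC.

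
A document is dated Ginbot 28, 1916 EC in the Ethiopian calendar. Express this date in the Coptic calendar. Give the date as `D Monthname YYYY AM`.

Both dates share Julian Day Number 2423942; in the Coptic calendar that is 28 Pashons 1640 AM.

28 Pashons 1640 AM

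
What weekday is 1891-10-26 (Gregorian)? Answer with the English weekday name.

Since JDN mod 7 = 0 (0 = Monday), the day is Monday.

Monday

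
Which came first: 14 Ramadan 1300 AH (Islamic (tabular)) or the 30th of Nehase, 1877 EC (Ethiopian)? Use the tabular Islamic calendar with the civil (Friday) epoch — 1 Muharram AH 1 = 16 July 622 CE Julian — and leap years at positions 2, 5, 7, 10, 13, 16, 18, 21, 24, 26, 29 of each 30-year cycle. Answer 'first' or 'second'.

first

The two dates have Julian Day Numbers 2409011 and 2409789 respectively.
Since 2409011 < 2409789, the first date comes first.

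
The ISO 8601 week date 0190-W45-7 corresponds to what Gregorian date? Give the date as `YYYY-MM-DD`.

0190-11-14

ISO week 1 of 190 is the week containing the first Thursday of 190.
Week 45, day 7 (Sunday) lands on 0190-11-14.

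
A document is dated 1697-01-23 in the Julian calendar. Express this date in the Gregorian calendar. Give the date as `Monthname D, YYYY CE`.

February 2, 1697 CE

At this point the Julian calendar is 10 days behind the Gregorian.
23 January 1697 Julian + 10 days → 2 February 1697 Gregorian.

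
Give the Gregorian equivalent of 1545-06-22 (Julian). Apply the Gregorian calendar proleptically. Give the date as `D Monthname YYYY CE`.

For dates in this range the Gregorian date is 10 days ahead of the Julian.
22 June 1545 Julian + 10 days → 2 July 1545 Gregorian.

2 July 1545 CE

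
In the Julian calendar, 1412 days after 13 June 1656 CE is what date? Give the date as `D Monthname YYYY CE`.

25 April 1660 CE

The starting date is JDN 2326076; 2326076 + 1412 = 2327488.
JDN 2327488 corresponds to 25 April 1660 CE.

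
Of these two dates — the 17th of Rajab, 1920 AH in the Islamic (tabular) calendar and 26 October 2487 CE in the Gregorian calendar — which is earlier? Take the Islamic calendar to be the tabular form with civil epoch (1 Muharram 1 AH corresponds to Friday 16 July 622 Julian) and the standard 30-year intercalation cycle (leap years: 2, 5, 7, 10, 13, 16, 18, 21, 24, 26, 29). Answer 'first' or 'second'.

Converting both to JDN: 2628663 vs 2629717; the smaller is the first.

first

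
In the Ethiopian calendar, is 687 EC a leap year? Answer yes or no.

687 mod 4 = 3; in the Ethiopian calendar a year is leap when year mod 4 = 3, so it is a leap year.

yes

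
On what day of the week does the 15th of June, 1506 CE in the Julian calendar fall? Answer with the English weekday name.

Monday

In the proleptic Gregorian calendar this is 25 June 1506 (JDN 2271290).
Since JDN mod 7 = 0 (0 = Monday), the day is Monday.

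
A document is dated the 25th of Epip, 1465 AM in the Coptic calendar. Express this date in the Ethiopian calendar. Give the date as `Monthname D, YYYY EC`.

Hamle 25, 1741 EC

Julian Day Number of the source date = 2360080.
Converting JDN 2360080 to the Ethiopian calendar gives 25 Hamle 1741 EC.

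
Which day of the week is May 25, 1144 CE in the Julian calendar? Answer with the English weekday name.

Equivalently 1 June 1144 Gregorian, JDN 2139049.
Since JDN mod 7 = 3 (0 = Monday), the day is Thursday.

Thursday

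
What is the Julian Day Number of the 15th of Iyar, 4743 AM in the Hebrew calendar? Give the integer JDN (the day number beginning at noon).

Equivalently 5 May 983 (proleptic Gregorian).
JDN 2400001 is 17 November 1858 CE (Gregorian), MJD 0; the target day is −319783 days from there, so JDN = 2080218.

2080218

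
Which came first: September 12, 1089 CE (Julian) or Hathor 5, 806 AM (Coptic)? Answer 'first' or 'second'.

first

First date → JDN 2119070; second date → JDN 2119120.
JDN 2119070 < JDN 2119120, so the first date is earlier.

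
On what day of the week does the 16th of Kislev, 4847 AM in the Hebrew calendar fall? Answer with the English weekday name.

In the proleptic Gregorian calendar this is 2 December 1086 (JDN 2118049).
Since JDN mod 7 = 3 (0 = Monday), the day is Thursday.

Thursday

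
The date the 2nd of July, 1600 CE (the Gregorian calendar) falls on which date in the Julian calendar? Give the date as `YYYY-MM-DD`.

1600-06-22

At this point the Julian calendar is 10 days behind the Gregorian.
2 July 1600 Gregorian − 10 days → 22 June 1600 Julian.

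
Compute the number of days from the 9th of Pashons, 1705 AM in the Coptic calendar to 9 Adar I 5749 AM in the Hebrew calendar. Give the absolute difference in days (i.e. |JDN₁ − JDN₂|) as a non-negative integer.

First date → JDN 2447664; second date → JDN 2447572.
The interval is |2447664 − 2447572| = 92 days.

92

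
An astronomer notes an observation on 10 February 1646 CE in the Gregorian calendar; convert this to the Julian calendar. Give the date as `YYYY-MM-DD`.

For dates in this range the Gregorian date is 10 days ahead of the Julian.
10 February 1646 Gregorian − 10 days → 31 January 1646 Julian.

1646-01-31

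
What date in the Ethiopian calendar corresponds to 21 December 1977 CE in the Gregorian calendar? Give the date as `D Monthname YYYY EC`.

12 Tahsas 1970 EC

Both dates share Julian Day Number 2443499; in the Ethiopian calendar that is 12 Tahsas 1970 EC.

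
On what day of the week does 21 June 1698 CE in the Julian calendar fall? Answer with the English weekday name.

Tuesday

Equivalently 1 July 1698 Gregorian, JDN 2341424.
JDN 2341424 mod 7 = 1, and JDN 0 was a Monday, so this is a Tuesday.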